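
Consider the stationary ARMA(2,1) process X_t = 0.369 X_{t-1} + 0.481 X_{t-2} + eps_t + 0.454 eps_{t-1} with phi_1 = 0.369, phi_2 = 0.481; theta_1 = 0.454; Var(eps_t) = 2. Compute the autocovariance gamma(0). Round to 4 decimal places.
\gamma(0) = 9.7433

Multiply the model equation by X_{t-k} and take expectations. With theta_0 = psi_0 = 1 and psi_j the MA(infinity) weights, this gives
  gamma(k) - sum_i phi_i gamma(k-i) = c_k,
  c_k = sigma^2 * sum_{j=k..q} theta_j psi_{j-k}   (c_k = 0 for k > q),
using gamma(-m) = gamma(m).
psi-weights needed (psi_j = theta_j + sum_i phi_i psi_{j-i}):
  psi_1 = theta_1 + phi_1 = 0.454 + (0.369) = 0.823
Right-hand sides:
  c_0 = sigma^2 (1 + theta_1 psi_1) = 2 * (1 + (0.454)(0.823)) = 2 * 1.373642 = 2.747284
  c_1 = sigma^2 theta_1 = 2 * (0.454) = 0.908
  c_2 = 0
Equations for k = 0, 1, 2 (AR order 2, c_2 = 0):
  (E0) gamma(0) = phi_1 gamma(1) + phi_2 gamma(2) + c_0
  (E1) gamma(1) = phi_1 gamma(0) + phi_2 gamma(1) + c_1
  (E2) gamma(2) = phi_1 gamma(1) + phi_2 gamma(0)
From (E1): gamma(1) = A gamma(0) + B with
  A = phi_1 / (1 - phi_2) = 0.369 / 0.519 = 0.710983,   B = c_1 / (1 - phi_2) = 0.908 / 0.519 = 1.749518.
Insert (E2) into (E0): gamma(0) (1 - phi_2^2) = phi_1 (1 + phi_2) gamma(1) + c_0.
  phi_1 (1 + phi_2) = (0.369)(1.481) = 0.546489,   1 - phi_2^2 = 0.768639.
Replace gamma(1) by A gamma(0) + B and collect gamma(0):
  gamma(0) [0.768639 - (0.546489)(0.710983)] = (0.546489)(1.749518) + 2.747284
  gamma(0) * 0.380095 = 3.703377
  gamma(0) = 3.703377 / 0.380095 = 9.743297.
Therefore gamma(0) = 9.7433 (to 4 decimal places).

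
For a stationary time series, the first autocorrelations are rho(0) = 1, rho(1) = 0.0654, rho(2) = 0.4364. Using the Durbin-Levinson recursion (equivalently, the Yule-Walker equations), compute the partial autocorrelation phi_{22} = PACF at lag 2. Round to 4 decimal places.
\phi_{22} = 0.4340

The PACF at lag k is phi_{kk}, the last component of the solution
to the Yule-Walker system G_k phi = r_k where
  (G_k)_{ij} = rho(|i - j|), (r_k)_i = rho(i), i,j = 1..k.
Equivalently, Durbin-Levinson gives phi_{kk} iteratively:
  phi_{11} = rho(1)
  phi_{kk} = [rho(k) - sum_{j=1..k-1} phi_{k-1,j} rho(k-j)]
            / [1 - sum_{j=1..k-1} phi_{k-1,j} rho(j)],
  phi_{k,j} = phi_{k-1,j} - phi_{kk} phi_{k-1,k-j},  j = 1..k-1.
Step k = 1:
  phi_11 = rho(1) = 0.0654.
Step k = 2:
  phi_22 = [rho(2) - phi_11 rho(1)] / [1 - phi_11 rho(1)] = [0.4364 - (0.0654)(0.0654)] / [1 - (0.0654)(0.0654)]
         = 0.43212284 / 0.99572284 = 0.434.
Therefore phi_{22} = 0.4340.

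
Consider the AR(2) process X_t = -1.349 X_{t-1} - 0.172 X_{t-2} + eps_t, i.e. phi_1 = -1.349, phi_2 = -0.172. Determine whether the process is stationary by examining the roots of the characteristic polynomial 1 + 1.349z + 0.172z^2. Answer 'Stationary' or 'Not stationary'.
\text{Not stationary}

The AR(p) characteristic polynomial is P(z) = 1 + 1.349z + 0.172z^2.
Stationarity requires all roots to lie outside the unit circle, i.e. |z| > 1 for every root.
Set 1 + (1.349) z + (0.172) z^2 = 0, i.e. a z^2 + b z + c = 0 with a = 0.172, b = 1.349, c = 1.
Discriminant D = b^2 - 4ac = (1.349)^2 - 4*(0.172)*1 = 1.819801 - (0.688) = 1.131801.
D >= 0, so the roots are real: z = (-b +/- sqrt(D)) / (2a) = (-1.349 +/- 1.063861) / (0.344).
  z_1 = (-1.349 + 1.063861) / (0.344) = -0.8289,   |z_1| = 0.8289.
  z_2 = (-1.349 - 1.063861) / (0.344) = -7.0141,   |z_2| = 7.0141.
Moduli of all roots: 0.8289, 7.0141.
All moduli strictly greater than 1? No.
Verdict: Not stationary.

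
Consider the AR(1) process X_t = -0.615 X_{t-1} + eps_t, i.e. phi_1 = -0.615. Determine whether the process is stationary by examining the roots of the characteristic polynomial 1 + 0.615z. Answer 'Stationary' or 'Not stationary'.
\text{Stationary}

The AR(p) characteristic polynomial is P(z) = 1 + 0.615z.
Stationarity requires all roots to lie outside the unit circle, i.e. |z| > 1 for every root.
This is linear in z: 1 + (0.615) z = 0  =>  z = -1/(0.615) = -1.626016,  |z| = 1.626016.
Moduli of all roots: 1.6260.
All moduli strictly greater than 1? Yes.
Verdict: Stationary.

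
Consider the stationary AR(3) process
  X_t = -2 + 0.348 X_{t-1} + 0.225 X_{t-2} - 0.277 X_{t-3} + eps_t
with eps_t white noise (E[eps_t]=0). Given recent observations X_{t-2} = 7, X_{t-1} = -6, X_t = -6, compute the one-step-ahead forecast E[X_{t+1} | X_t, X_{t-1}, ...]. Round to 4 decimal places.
E[X_{t+1} \mid \mathcal F_t] = -7.3770

For an AR(p) model X_t = c + sum_i phi_i X_{t-i} + eps_t, the
one-step-ahead conditional mean is
  E[X_{t+1} | X_t, ...] = c + sum_i phi_i X_{t+1-i}.
Substitute known values:
  E[X_{t+1} | ...] = -2 + (0.348) * (-6) + (0.225) * (-6) + (-0.277) * (7)
                   = -7.3770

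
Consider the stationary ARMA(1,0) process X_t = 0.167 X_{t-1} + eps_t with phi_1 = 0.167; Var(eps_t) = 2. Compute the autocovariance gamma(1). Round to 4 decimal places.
\gamma(1) = 0.3436

Multiply the model equation by X_{t-k} and take expectations. With theta_0 = psi_0 = 1 and psi_j the MA(infinity) weights, this gives
  gamma(k) - sum_i phi_i gamma(k-i) = c_k,
  c_k = sigma^2 * sum_{j=k..q} theta_j psi_{j-k}   (c_k = 0 for k > q),
using gamma(-m) = gamma(m).
Pure AR (q = 0): c_0 = sigma^2 = 2, c_k = 0 for k >= 1.
Equations for k = 0 and k = 1 (AR order 1):
  gamma(0) = phi_1 gamma(1) + c_0
  gamma(1) = phi_1 gamma(0) + c_1
Substituting the second into the first: gamma(0) (1 - phi_1^2) = c_0 + phi_1 c_1, so
  gamma(0) = c_0 / (1 - phi_1^2) = 2 / (1 - (0.167)^2) = 2 / 0.972111 = 2.057378.
  gamma(1) = phi_1 gamma(0) = (0.167)(2.057378) = 0.343582.
Therefore gamma(1) = 0.3436 (to 4 decimal places).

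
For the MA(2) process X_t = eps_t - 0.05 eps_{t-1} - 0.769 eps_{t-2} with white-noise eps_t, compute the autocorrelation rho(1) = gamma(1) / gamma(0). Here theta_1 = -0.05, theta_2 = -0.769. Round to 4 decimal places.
\rho(1) = -0.0072

For an MA(q) process with theta_0 = 1, the autocovariance is
  gamma(k) = sigma^2 * sum_{i=0..q-k} theta_i * theta_{i+k},
and rho(k) = gamma(k) / gamma(0). Sigma^2 cancels.
  numerator   = (1)*(-0.05) + (-0.05)*(-0.769) = -0.01155.
  denominator = (1)^2 + (-0.05)^2 + (-0.769)^2 = 1.593861.
  rho(1) = -0.01155 / 1.593861 = -0.0072.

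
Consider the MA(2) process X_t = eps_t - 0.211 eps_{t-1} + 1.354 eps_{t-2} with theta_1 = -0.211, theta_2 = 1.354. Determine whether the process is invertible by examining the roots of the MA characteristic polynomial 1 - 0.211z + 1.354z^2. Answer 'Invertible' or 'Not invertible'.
\text{Not invertible}

The MA(q) characteristic polynomial is P(z) = 1 - 0.211z + 1.354z^2.
Invertibility requires all roots to lie outside the unit circle, i.e. |z| > 1 for every root.
Set 1 + (-0.211) z + (1.354) z^2 = 0, i.e. a z^2 + b z + c = 0 with a = 1.354, b = -0.211, c = 1.
Discriminant D = b^2 - 4ac = (-0.211)^2 - 4*(1.354)*1 = 0.044521 - (5.416) = -5.371479.
D < 0, so the roots are the complex-conjugate pair z = (-b +/- i sqrt(-D)) / (2a) = 0.0779 +/- 0.8559i.
For a conjugate pair |z|^2 = z * conj(z) = (product of roots) = c/a = 1/(1.354) = 0.738552, so |z| = sqrt(0.738552) = 0.8594 for both roots.
Moduli of all roots: 0.8594, 0.8594.
All moduli strictly greater than 1? No.
Verdict: Not invertible.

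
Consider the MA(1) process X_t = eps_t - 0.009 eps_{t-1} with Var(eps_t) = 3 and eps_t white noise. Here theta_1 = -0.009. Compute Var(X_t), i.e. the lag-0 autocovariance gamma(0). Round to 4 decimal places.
\gamma(0) = 3.0002

For an MA(q) process X_t = eps_t + sum_i theta_i eps_{t-i} with
Var(eps_t) = sigma^2, the variance is
  gamma(0) = sigma^2 * (1 + sum_i theta_i^2).
  sum_i theta_i^2 = (-0.009)^2 = 0.000081.
  gamma(0) = 3 * (1 + 0.000081) = 3 * 1.000081 = 3.000243, which rounds to 3.0002.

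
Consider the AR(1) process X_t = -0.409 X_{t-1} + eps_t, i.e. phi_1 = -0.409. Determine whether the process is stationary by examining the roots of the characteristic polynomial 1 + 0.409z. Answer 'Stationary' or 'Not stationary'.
\text{Stationary}

The AR(p) characteristic polynomial is P(z) = 1 + 0.409z.
Stationarity requires all roots to lie outside the unit circle, i.e. |z| > 1 for every root.
This is linear in z: 1 + (0.409) z = 0  =>  z = -1/(0.409) = -2.444988,  |z| = 2.444988.
Moduli of all roots: 2.4450.
All moduli strictly greater than 1? Yes.
Verdict: Stationary.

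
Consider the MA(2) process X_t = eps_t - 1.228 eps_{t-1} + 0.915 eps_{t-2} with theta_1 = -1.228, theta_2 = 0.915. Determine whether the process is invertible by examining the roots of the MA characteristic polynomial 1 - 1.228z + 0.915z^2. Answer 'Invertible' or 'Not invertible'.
\text{Invertible}

The MA(q) characteristic polynomial is P(z) = 1 - 1.228z + 0.915z^2.
Invertibility requires all roots to lie outside the unit circle, i.e. |z| > 1 for every root.
Set 1 + (-1.228) z + (0.915) z^2 = 0, i.e. a z^2 + b z + c = 0 with a = 0.915, b = -1.228, c = 1.
Discriminant D = b^2 - 4ac = (-1.228)^2 - 4*(0.915)*1 = 1.507984 - (3.66) = -2.152016.
D < 0, so the roots are the complex-conjugate pair z = (-b +/- i sqrt(-D)) / (2a) = 0.671 +/- 0.8016i.
For a conjugate pair |z|^2 = z * conj(z) = (product of roots) = c/a = 1/(0.915) = 1.092896, so |z| = sqrt(1.092896) = 1.0454 for both roots.
Moduli of all roots: 1.0454, 1.0454.
All moduli strictly greater than 1? Yes.
Verdict: Invertible.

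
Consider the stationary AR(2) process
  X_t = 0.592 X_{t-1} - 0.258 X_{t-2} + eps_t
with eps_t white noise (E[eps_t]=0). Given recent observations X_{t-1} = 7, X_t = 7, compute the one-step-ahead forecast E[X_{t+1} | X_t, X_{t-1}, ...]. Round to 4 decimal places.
E[X_{t+1} \mid \mathcal F_t] = 2.3380

For an AR(p) model X_t = c + sum_i phi_i X_{t-i} + eps_t, the
one-step-ahead conditional mean is
  E[X_{t+1} | X_t, ...] = c + sum_i phi_i X_{t+1-i}.
Substitute known values:
  E[X_{t+1} | ...] = (0.592) * (7) + (-0.258) * (7)
                   = 2.3380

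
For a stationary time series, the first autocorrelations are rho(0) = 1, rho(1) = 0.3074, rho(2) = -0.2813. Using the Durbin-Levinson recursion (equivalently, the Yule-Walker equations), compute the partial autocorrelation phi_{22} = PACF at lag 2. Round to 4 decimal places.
\phi_{22} = -0.4150

The PACF at lag k is phi_{kk}, the last component of the solution
to the Yule-Walker system G_k phi = r_k where
  (G_k)_{ij} = rho(|i - j|), (r_k)_i = rho(i), i,j = 1..k.
Equivalently, Durbin-Levinson gives phi_{kk} iteratively:
  phi_{11} = rho(1)
  phi_{kk} = [rho(k) - sum_{j=1..k-1} phi_{k-1,j} rho(k-j)]
            / [1 - sum_{j=1..k-1} phi_{k-1,j} rho(j)],
  phi_{k,j} = phi_{k-1,j} - phi_{kk} phi_{k-1,k-j},  j = 1..k-1.
Step k = 1:
  phi_11 = rho(1) = 0.3074.
Step k = 2:
  phi_22 = [rho(2) - phi_11 rho(1)] / [1 - phi_11 rho(1)] = [-0.2813 - (0.3074)(0.3074)] / [1 - (0.3074)(0.3074)]
         = -0.37579476 / 0.90550524 = -0.415.
Therefore phi_{22} = -0.4150.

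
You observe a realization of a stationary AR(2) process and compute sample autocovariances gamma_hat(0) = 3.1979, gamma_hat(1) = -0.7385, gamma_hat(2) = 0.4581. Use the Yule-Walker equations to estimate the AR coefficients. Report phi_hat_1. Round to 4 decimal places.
\hat\phi_{1} = -0.2090

The Yule-Walker equations for an AR(p) process read, in matrix form,
  Gamma_p phi = r_p,   with   (Gamma_p)_{ij} = gamma(|i - j|),
                       (r_p)_i = gamma(i),   i,j = 1..p.
Substitute the sample gammas (Toeplitz matrix and right-hand side of size 2):
  Gamma_p = [[3.1979, -0.7385], [-0.7385, 3.1979]]
  r_p     = [-0.7385, 0.4581]
Written out:
  3.1979 phi_1 - 0.7385 phi_2 = -0.7385
  -0.7385 phi_1 + 3.1979 phi_2 = 0.4581
Solve by Cramer's rule:
  det = gamma(0)^2 - gamma(1)^2 = (3.1979)^2 - (-0.7385)^2 = 10.22656441 - 0.54538225 = 9.68118216
  phi_hat_1 = [gamma(1) gamma(0) - gamma(1) gamma(2)] / det = [(-0.7385)(3.1979) - (-0.7385)(0.4581)] / 9.68118216 = -2.0233423 / 9.68118216 = -0.209
  phi_hat_2 = [gamma(0) gamma(2) - gamma(1)^2] / det = [(3.1979)(0.4581) - (-0.7385)^2] / 9.68118216 = 0.91957574 / 9.68118216 = 0.095
So phi_hat = [-0.2090, 0.0950].
Therefore phi_hat_1 = -0.2090.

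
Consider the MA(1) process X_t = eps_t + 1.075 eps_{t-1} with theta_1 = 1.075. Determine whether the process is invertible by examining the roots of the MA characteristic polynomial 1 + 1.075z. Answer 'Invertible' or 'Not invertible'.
\text{Not invertible}

The MA(q) characteristic polynomial is P(z) = 1 + 1.075z.
Invertibility requires all roots to lie outside the unit circle, i.e. |z| > 1 for every root.
This is linear in z: 1 + (1.075) z = 0  =>  z = -1/(1.075) = -0.930233,  |z| = 0.930233.
Moduli of all roots: 0.9302.
All moduli strictly greater than 1? No.
Verdict: Not invertible.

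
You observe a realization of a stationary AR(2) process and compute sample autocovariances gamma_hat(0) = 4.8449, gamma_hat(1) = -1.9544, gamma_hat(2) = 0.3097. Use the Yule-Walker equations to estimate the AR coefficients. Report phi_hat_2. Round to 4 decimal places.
\hat\phi_{2} = -0.1180

The Yule-Walker equations for an AR(p) process read, in matrix form,
  Gamma_p phi = r_p,   with   (Gamma_p)_{ij} = gamma(|i - j|),
                       (r_p)_i = gamma(i),   i,j = 1..p.
Substitute the sample gammas (Toeplitz matrix and right-hand side of size 2):
  Gamma_p = [[4.8449, -1.9544], [-1.9544, 4.8449]]
  r_p     = [-1.9544, 0.3097]
Written out:
  4.8449 phi_1 - 1.9544 phi_2 = -1.9544
  -1.9544 phi_1 + 4.8449 phi_2 = 0.3097
Solve by Cramer's rule:
  det = gamma(0)^2 - gamma(1)^2 = (4.8449)^2 - (-1.9544)^2 = 23.47305601 - 3.81967936 = 19.65337665
  phi_hat_1 = [gamma(1) gamma(0) - gamma(1) gamma(2)] / det = [(-1.9544)(4.8449) - (-1.9544)(0.3097)] / 19.65337665 = -8.86359488 / 19.65337665 = -0.451
  phi_hat_2 = [gamma(0) gamma(2) - gamma(1)^2] / det = [(4.8449)(0.3097) - (-1.9544)^2] / 19.65337665 = -2.31921383 / 19.65337665 = -0.118
So phi_hat = [-0.4510, -0.1180].
Therefore phi_hat_2 = -0.1180.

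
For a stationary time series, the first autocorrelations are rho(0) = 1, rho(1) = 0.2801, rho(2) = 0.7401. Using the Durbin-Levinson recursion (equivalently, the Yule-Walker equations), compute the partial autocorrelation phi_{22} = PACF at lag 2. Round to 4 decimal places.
\phi_{22} = 0.7180

The PACF at lag k is phi_{kk}, the last component of the solution
to the Yule-Walker system G_k phi = r_k where
  (G_k)_{ij} = rho(|i - j|), (r_k)_i = rho(i), i,j = 1..k.
Equivalently, Durbin-Levinson gives phi_{kk} iteratively:
  phi_{11} = rho(1)
  phi_{kk} = [rho(k) - sum_{j=1..k-1} phi_{k-1,j} rho(k-j)]
            / [1 - sum_{j=1..k-1} phi_{k-1,j} rho(j)],
  phi_{k,j} = phi_{k-1,j} - phi_{kk} phi_{k-1,k-j},  j = 1..k-1.
Step k = 1:
  phi_11 = rho(1) = 0.2801.
Step k = 2:
  phi_22 = [rho(2) - phi_11 rho(1)] / [1 - phi_11 rho(1)] = [0.7401 - (0.2801)(0.2801)] / [1 - (0.2801)(0.2801)]
         = 0.66164399 / 0.92154399 = 0.718.
Therefore phi_{22} = 0.7180.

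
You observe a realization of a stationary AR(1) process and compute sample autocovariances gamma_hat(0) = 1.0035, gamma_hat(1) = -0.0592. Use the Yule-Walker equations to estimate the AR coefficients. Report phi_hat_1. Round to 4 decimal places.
\hat\phi_{1} = -0.0590

The Yule-Walker equations for an AR(p) process read, in matrix form,
  Gamma_p phi = r_p,   with   (Gamma_p)_{ij} = gamma(|i - j|),
                       (r_p)_i = gamma(i),   i,j = 1..p.
Substitute the sample gammas (Toeplitz matrix and right-hand side of size 1):
  Gamma_p = [[1.0035]]
  r_p     = [-0.0592]
With p = 1 this is the single equation gamma(0) phi_1 = gamma(1):
  phi_hat_1 = gamma(1) / gamma(0) = -0.0592 / 1.0035 = -0.0590.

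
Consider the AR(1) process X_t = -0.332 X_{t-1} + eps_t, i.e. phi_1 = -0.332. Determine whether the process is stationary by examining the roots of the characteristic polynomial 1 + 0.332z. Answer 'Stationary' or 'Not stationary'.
\text{Stationary}

The AR(p) characteristic polynomial is P(z) = 1 + 0.332z.
Stationarity requires all roots to lie outside the unit circle, i.e. |z| > 1 for every root.
This is linear in z: 1 + (0.332) z = 0  =>  z = -1/(0.332) = -3.012048,  |z| = 3.012048.
Moduli of all roots: 3.0120.
All moduli strictly greater than 1? Yes.
Verdict: Stationary.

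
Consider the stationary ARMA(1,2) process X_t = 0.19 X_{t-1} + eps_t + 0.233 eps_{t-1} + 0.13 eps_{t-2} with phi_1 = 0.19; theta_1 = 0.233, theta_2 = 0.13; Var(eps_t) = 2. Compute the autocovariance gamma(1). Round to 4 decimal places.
\gamma(1) = 1.0414

Multiply the model equation by X_{t-k} and take expectations. With theta_0 = psi_0 = 1 and psi_j the MA(infinity) weights, this gives
  gamma(k) - sum_i phi_i gamma(k-i) = c_k,
  c_k = sigma^2 * sum_{j=k..q} theta_j psi_{j-k}   (c_k = 0 for k > q),
using gamma(-m) = gamma(m).
psi-weights needed (psi_j = theta_j + sum_i phi_i psi_{j-i}):
  psi_1 = theta_1 + phi_1 = 0.233 + (0.19) = 0.423
  psi_2 = theta_2 + phi_1 psi_1 = 0.13 + (0.19)(0.423) = 0.21037
Right-hand sides:
  c_0 = sigma^2 (1 + theta_1 psi_1 + theta_2 psi_2) = 2 * (1 + (0.233)(0.423) + (0.13)(0.21037)) = 2 * 1.125907 = 2.251814
  c_1 = sigma^2 (theta_1 + theta_2 psi_1) = 2 * (0.233 + (0.13)(0.423)) = 0.57598
  c_2 = sigma^2 theta_2 = 2 * (0.13) = 0.26
Equations for k = 0 and k = 1 (AR order 1):
  gamma(0) = phi_1 gamma(1) + c_0
  gamma(1) = phi_1 gamma(0) + c_1
Substituting the second into the first: gamma(0) (1 - phi_1^2) = c_0 + phi_1 c_1, so
  gamma(0) = (c_0 + phi_1 c_1) / (1 - phi_1^2) = (2.251814 + (0.19)(0.57598)) / (1 - (0.19)^2) = 2.36125 / 0.9639 = 2.449684.
  gamma(1) = phi_1 gamma(0) + c_1 = (0.19)(2.449684) + (0.57598) = 1.04142.
Therefore gamma(1) = 1.0414 (to 4 decimal places).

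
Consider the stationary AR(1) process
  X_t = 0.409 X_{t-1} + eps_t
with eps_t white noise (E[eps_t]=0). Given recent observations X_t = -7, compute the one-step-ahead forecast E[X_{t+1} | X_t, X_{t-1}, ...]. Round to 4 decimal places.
E[X_{t+1} \mid \mathcal F_t] = -2.8630

For an AR(p) model X_t = c + sum_i phi_i X_{t-i} + eps_t, the
one-step-ahead conditional mean is
  E[X_{t+1} | X_t, ...] = c + sum_i phi_i X_{t+1-i}.
Substitute known values:
  E[X_{t+1} | ...] = (0.409) * (-7)
                   = -2.8630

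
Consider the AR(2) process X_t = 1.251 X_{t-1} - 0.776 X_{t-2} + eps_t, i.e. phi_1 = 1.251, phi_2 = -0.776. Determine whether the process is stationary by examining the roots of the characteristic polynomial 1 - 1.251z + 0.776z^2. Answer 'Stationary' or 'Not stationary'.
\text{Stationary}

The AR(p) characteristic polynomial is P(z) = 1 - 1.251z + 0.776z^2.
Stationarity requires all roots to lie outside the unit circle, i.e. |z| > 1 for every root.
Set 1 + (-1.251) z + (0.776) z^2 = 0, i.e. a z^2 + b z + c = 0 with a = 0.776, b = -1.251, c = 1.
Discriminant D = b^2 - 4ac = (-1.251)^2 - 4*(0.776)*1 = 1.565001 - (3.104) = -1.538999.
D < 0, so the roots are the complex-conjugate pair z = (-b +/- i sqrt(-D)) / (2a) = 0.8061 +/- 0.7993i.
For a conjugate pair |z|^2 = z * conj(z) = (product of roots) = c/a = 1/(0.776) = 1.28866, so |z| = sqrt(1.28866) = 1.1352 for both roots.
Moduli of all roots: 1.1352, 1.1352.
All moduli strictly greater than 1? Yes.
Verdict: Stationary.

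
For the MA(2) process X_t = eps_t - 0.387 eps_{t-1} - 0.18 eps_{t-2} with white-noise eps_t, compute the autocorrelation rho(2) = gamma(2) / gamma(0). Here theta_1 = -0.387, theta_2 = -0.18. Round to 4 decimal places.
\rho(2) = -0.1523

For an MA(q) process with theta_0 = 1, the autocovariance is
  gamma(k) = sigma^2 * sum_{i=0..q-k} theta_i * theta_{i+k},
and rho(k) = gamma(k) / gamma(0). Sigma^2 cancels.
  numerator   = (1)*(-0.18) = -0.18.
  denominator = (1)^2 + (-0.387)^2 + (-0.18)^2 = 1.182169.
  rho(2) = -0.18 / 1.182169 = -0.1523.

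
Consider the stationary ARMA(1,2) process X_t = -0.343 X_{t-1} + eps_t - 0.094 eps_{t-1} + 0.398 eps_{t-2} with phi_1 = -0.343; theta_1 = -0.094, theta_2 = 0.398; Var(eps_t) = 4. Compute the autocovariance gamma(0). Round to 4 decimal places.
\gamma(0) = 6.1247

Multiply the model equation by X_{t-k} and take expectations. With theta_0 = psi_0 = 1 and psi_j the MA(infinity) weights, this gives
  gamma(k) - sum_i phi_i gamma(k-i) = c_k,
  c_k = sigma^2 * sum_{j=k..q} theta_j psi_{j-k}   (c_k = 0 for k > q),
using gamma(-m) = gamma(m).
psi-weights needed (psi_j = theta_j + sum_i phi_i psi_{j-i}):
  psi_1 = theta_1 + phi_1 = -0.094 + (-0.343) = -0.437
  psi_2 = theta_2 + phi_1 psi_1 = 0.398 + (-0.343)(-0.437) = 0.547891
Right-hand sides:
  c_0 = sigma^2 (1 + theta_1 psi_1 + theta_2 psi_2) = 4 * (1 + (-0.094)(-0.437) + (0.398)(0.547891)) = 4 * 1.259139 = 5.036554
  c_1 = sigma^2 (theta_1 + theta_2 psi_1) = 4 * (-0.094 + (0.398)(-0.437)) = -1.071704
  c_2 = sigma^2 theta_2 = 4 * (0.398) = 1.592
Equations for k = 0 and k = 1 (AR order 1):
  gamma(0) = phi_1 gamma(1) + c_0
  gamma(1) = phi_1 gamma(0) + c_1
Substituting the second into the first: gamma(0) (1 - phi_1^2) = c_0 + phi_1 c_1, so
  gamma(0) = (c_0 + phi_1 c_1) / (1 - phi_1^2) = (5.036554 + (-0.343)(-1.071704)) / (1 - (-0.343)^2) = 5.404149 / 0.882351 = 6.124716.
Therefore gamma(0) = 6.1247 (to 4 decimal places).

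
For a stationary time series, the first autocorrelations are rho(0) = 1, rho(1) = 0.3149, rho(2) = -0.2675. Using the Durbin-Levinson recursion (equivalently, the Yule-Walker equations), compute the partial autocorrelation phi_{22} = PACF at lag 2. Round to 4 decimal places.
\phi_{22} = -0.4070

The PACF at lag k is phi_{kk}, the last component of the solution
to the Yule-Walker system G_k phi = r_k where
  (G_k)_{ij} = rho(|i - j|), (r_k)_i = rho(i), i,j = 1..k.
Equivalently, Durbin-Levinson gives phi_{kk} iteratively:
  phi_{11} = rho(1)
  phi_{kk} = [rho(k) - sum_{j=1..k-1} phi_{k-1,j} rho(k-j)]
            / [1 - sum_{j=1..k-1} phi_{k-1,j} rho(j)],
  phi_{k,j} = phi_{k-1,j} - phi_{kk} phi_{k-1,k-j},  j = 1..k-1.
Step k = 1:
  phi_11 = rho(1) = 0.3149.
Step k = 2:
  phi_22 = [rho(2) - phi_11 rho(1)] / [1 - phi_11 rho(1)] = [-0.2675 - (0.3149)(0.3149)] / [1 - (0.3149)(0.3149)]
         = -0.36666201 / 0.90083799 = -0.407.
Therefore phi_{22} = -0.4070.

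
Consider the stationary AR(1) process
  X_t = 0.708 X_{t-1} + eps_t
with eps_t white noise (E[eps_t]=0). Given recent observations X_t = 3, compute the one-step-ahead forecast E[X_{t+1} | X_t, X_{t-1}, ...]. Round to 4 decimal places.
E[X_{t+1} \mid \mathcal F_t] = 2.1240

For an AR(p) model X_t = c + sum_i phi_i X_{t-i} + eps_t, the
one-step-ahead conditional mean is
  E[X_{t+1} | X_t, ...] = c + sum_i phi_i X_{t+1-i}.
Substitute known values:
  E[X_{t+1} | ...] = (0.708) * (3)
                   = 2.1240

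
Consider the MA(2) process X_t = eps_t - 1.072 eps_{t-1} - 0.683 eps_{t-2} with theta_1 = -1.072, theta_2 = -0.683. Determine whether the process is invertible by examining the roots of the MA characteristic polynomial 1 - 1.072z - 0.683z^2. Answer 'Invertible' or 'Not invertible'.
\text{Not invertible}

The MA(q) characteristic polynomial is P(z) = 1 - 1.072z - 0.683z^2.
Invertibility requires all roots to lie outside the unit circle, i.e. |z| > 1 for every root.
Set 1 + (-1.072) z + (-0.683) z^2 = 0, i.e. a z^2 + b z + c = 0 with a = -0.683, b = -1.072, c = 1.
Discriminant D = b^2 - 4ac = (-1.072)^2 - 4*(-0.683)*1 = 1.149184 - (-2.732) = 3.881184.
D >= 0, so the roots are real: z = (-b +/- sqrt(D)) / (2a) = (1.072 +/- 1.970072) / (-1.366).
  z_1 = (1.072 + 1.970072) / (-1.366) = -2.227,   |z_1| = 2.227.
  z_2 = (1.072 - 1.970072) / (-1.366) = 0.6574,   |z_2| = 0.6574.
Moduli of all roots: 2.2270, 0.6574.
All moduli strictly greater than 1? No.
Verdict: Not invertible.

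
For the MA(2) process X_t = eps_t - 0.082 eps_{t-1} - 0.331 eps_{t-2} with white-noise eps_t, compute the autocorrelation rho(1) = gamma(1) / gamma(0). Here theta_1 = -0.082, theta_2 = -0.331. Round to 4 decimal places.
\rho(1) = -0.0491

For an MA(q) process with theta_0 = 1, the autocovariance is
  gamma(k) = sigma^2 * sum_{i=0..q-k} theta_i * theta_{i+k},
and rho(k) = gamma(k) / gamma(0). Sigma^2 cancels.
  numerator   = (1)*(-0.082) + (-0.082)*(-0.331) = -0.054858.
  denominator = (1)^2 + (-0.082)^2 + (-0.331)^2 = 1.116285.
  rho(1) = -0.054858 / 1.116285 = -0.0491.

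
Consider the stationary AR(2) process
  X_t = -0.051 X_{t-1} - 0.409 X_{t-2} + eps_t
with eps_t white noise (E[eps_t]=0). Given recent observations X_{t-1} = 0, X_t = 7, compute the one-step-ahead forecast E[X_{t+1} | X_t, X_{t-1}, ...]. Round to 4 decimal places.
E[X_{t+1} \mid \mathcal F_t] = -0.3570

For an AR(p) model X_t = c + sum_i phi_i X_{t-i} + eps_t, the
one-step-ahead conditional mean is
  E[X_{t+1} | X_t, ...] = c + sum_i phi_i X_{t+1-i}.
Substitute known values:
  E[X_{t+1} | ...] = (-0.051) * (7) + (-0.409) * (0)
                   = -0.3570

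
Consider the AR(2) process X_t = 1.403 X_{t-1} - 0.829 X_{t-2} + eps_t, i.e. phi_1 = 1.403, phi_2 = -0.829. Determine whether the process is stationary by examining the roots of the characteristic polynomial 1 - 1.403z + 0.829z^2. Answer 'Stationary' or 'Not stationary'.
\text{Stationary}

The AR(p) characteristic polynomial is P(z) = 1 - 1.403z + 0.829z^2.
Stationarity requires all roots to lie outside the unit circle, i.e. |z| > 1 for every root.
Set 1 + (-1.403) z + (0.829) z^2 = 0, i.e. a z^2 + b z + c = 0 with a = 0.829, b = -1.403, c = 1.
Discriminant D = b^2 - 4ac = (-1.403)^2 - 4*(0.829)*1 = 1.968409 - (3.316) = -1.347591.
D < 0, so the roots are the complex-conjugate pair z = (-b +/- i sqrt(-D)) / (2a) = 0.8462 +/- 0.7002i.
For a conjugate pair |z|^2 = z * conj(z) = (product of roots) = c/a = 1/(0.829) = 1.206273, so |z| = sqrt(1.206273) = 1.0983 for both roots.
Moduli of all roots: 1.0983, 1.0983.
All moduli strictly greater than 1? Yes.
Verdict: Stationary.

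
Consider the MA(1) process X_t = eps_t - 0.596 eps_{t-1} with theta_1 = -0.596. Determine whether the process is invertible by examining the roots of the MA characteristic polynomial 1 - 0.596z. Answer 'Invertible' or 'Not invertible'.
\text{Invertible}

The MA(q) characteristic polynomial is P(z) = 1 - 0.596z.
Invertibility requires all roots to lie outside the unit circle, i.e. |z| > 1 for every root.
This is linear in z: 1 + (-0.596) z = 0  =>  z = -1/(-0.596) = 1.677852,  |z| = 1.677852.
Moduli of all roots: 1.6779.
All moduli strictly greater than 1? Yes.
Verdict: Invertible.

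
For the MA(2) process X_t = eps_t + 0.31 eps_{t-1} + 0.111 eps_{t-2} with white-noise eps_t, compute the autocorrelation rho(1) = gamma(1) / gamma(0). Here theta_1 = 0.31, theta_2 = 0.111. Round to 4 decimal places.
\rho(1) = 0.3107

For an MA(q) process with theta_0 = 1, the autocovariance is
  gamma(k) = sigma^2 * sum_{i=0..q-k} theta_i * theta_{i+k},
and rho(k) = gamma(k) / gamma(0). Sigma^2 cancels.
  numerator   = (1)*(0.31) + (0.31)*(0.111) = 0.34441.
  denominator = (1)^2 + (0.31)^2 + (0.111)^2 = 1.108421.
  rho(1) = 0.34441 / 1.108421 = 0.3107.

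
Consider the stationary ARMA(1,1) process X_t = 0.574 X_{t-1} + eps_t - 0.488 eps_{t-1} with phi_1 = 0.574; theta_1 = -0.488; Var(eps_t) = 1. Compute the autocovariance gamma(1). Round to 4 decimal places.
\gamma(1) = 0.0923

Multiply the model equation by X_{t-k} and take expectations. With theta_0 = psi_0 = 1 and psi_j the MA(infinity) weights, this gives
  gamma(k) - sum_i phi_i gamma(k-i) = c_k,
  c_k = sigma^2 * sum_{j=k..q} theta_j psi_{j-k}   (c_k = 0 for k > q),
using gamma(-m) = gamma(m).
psi-weights needed (psi_j = theta_j + sum_i phi_i psi_{j-i}):
  psi_1 = theta_1 + phi_1 = -0.488 + (0.574) = 0.086
Right-hand sides:
  c_0 = sigma^2 (1 + theta_1 psi_1) = 1 * (1 + (-0.488)(0.086)) = 1 * 0.958032 = 0.958032
  c_1 = sigma^2 theta_1 = 1 * (-0.488) = -0.488
  c_2 = 0
Equations for k = 0 and k = 1 (AR order 1):
  gamma(0) = phi_1 gamma(1) + c_0
  gamma(1) = phi_1 gamma(0) + c_1
Substituting the second into the first: gamma(0) (1 - phi_1^2) = c_0 + phi_1 c_1, so
  gamma(0) = (c_0 + phi_1 c_1) / (1 - phi_1^2) = (0.958032 + (0.574)(-0.488)) / (1 - (0.574)^2) = 0.67792 / 0.670524 = 1.01103.
  gamma(1) = phi_1 gamma(0) + c_1 = (0.574)(1.01103) + (-0.488) = 0.092331.
Therefore gamma(1) = 0.0923 (to 4 decimal places).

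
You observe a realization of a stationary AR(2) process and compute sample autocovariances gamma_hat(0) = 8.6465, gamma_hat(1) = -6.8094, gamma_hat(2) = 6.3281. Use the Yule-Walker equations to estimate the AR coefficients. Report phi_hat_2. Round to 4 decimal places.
\hat\phi_{2} = 0.2940

The Yule-Walker equations for an AR(p) process read, in matrix form,
  Gamma_p phi = r_p,   with   (Gamma_p)_{ij} = gamma(|i - j|),
                       (r_p)_i = gamma(i),   i,j = 1..p.
Substitute the sample gammas (Toeplitz matrix and right-hand side of size 2):
  Gamma_p = [[8.6465, -6.8094], [-6.8094, 8.6465]]
  r_p     = [-6.8094, 6.3281]
Written out:
  8.6465 phi_1 - 6.8094 phi_2 = -6.8094
  -6.8094 phi_1 + 8.6465 phi_2 = 6.3281
Solve by Cramer's rule:
  det = gamma(0)^2 - gamma(1)^2 = (8.6465)^2 - (-6.8094)^2 = 74.76196225 - 46.36792836 = 28.39403389
  phi_hat_1 = [gamma(1) gamma(0) - gamma(1) gamma(2)] / det = [(-6.8094)(8.6465) - (-6.8094)(6.3281)] / 28.39403389 = -15.78691296 / 28.39403389 = -0.556
  phi_hat_2 = [gamma(0) gamma(2) - gamma(1)^2] / det = [(8.6465)(6.3281) - (-6.8094)^2] / 28.39403389 = 8.34798829 / 28.39403389 = 0.294
So phi_hat = [-0.5560, 0.2940].
Therefore phi_hat_2 = 0.2940.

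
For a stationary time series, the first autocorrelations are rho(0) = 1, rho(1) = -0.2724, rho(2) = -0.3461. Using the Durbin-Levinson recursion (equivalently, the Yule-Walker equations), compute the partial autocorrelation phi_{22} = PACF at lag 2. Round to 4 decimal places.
\phi_{22} = -0.4540

The PACF at lag k is phi_{kk}, the last component of the solution
to the Yule-Walker system G_k phi = r_k where
  (G_k)_{ij} = rho(|i - j|), (r_k)_i = rho(i), i,j = 1..k.
Equivalently, Durbin-Levinson gives phi_{kk} iteratively:
  phi_{11} = rho(1)
  phi_{kk} = [rho(k) - sum_{j=1..k-1} phi_{k-1,j} rho(k-j)]
            / [1 - sum_{j=1..k-1} phi_{k-1,j} rho(j)],
  phi_{k,j} = phi_{k-1,j} - phi_{kk} phi_{k-1,k-j},  j = 1..k-1.
Step k = 1:
  phi_11 = rho(1) = -0.2724.
Step k = 2:
  phi_22 = [rho(2) - phi_11 rho(1)] / [1 - phi_11 rho(1)] = [-0.3461 - (-0.2724)(-0.2724)] / [1 - (-0.2724)(-0.2724)]
         = -0.42030176 / 0.92579824 = -0.454.
Therefore phi_{22} = -0.4540.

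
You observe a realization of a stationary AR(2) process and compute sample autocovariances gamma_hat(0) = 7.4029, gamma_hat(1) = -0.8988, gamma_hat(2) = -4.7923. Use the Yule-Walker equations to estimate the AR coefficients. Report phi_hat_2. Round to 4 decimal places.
\hat\phi_{2} = -0.6720

The Yule-Walker equations for an AR(p) process read, in matrix form,
  Gamma_p phi = r_p,   with   (Gamma_p)_{ij} = gamma(|i - j|),
                       (r_p)_i = gamma(i),   i,j = 1..p.
Substitute the sample gammas (Toeplitz matrix and right-hand side of size 2):
  Gamma_p = [[7.4029, -0.8988], [-0.8988, 7.4029]]
  r_p     = [-0.8988, -4.7923]
Written out:
  7.4029 phi_1 - 0.8988 phi_2 = -0.8988
  -0.8988 phi_1 + 7.4029 phi_2 = -4.7923
Solve by Cramer's rule:
  det = gamma(0)^2 - gamma(1)^2 = (7.4029)^2 - (-0.8988)^2 = 54.80292841 - 0.80784144 = 53.99508697
  phi_hat_1 = [gamma(1) gamma(0) - gamma(1) gamma(2)] / det = [(-0.8988)(7.4029) - (-0.8988)(-4.7923)] / 53.99508697 = -10.96104576 / 53.99508697 = -0.203
  phi_hat_2 = [gamma(0) gamma(2) - gamma(1)^2] / det = [(7.4029)(-4.7923) - (-0.8988)^2] / 53.99508697 = -36.28475911 / 53.99508697 = -0.672
So phi_hat = [-0.2030, -0.6720].
Therefore phi_hat_2 = -0.6720.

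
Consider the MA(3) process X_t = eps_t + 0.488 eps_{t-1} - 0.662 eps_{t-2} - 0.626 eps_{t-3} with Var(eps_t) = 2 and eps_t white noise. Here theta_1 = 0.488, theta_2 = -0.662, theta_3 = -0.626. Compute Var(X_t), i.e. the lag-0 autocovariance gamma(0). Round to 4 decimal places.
\gamma(0) = 4.1365

For an MA(q) process X_t = eps_t + sum_i theta_i eps_{t-i} with
Var(eps_t) = sigma^2, the variance is
  gamma(0) = sigma^2 * (1 + sum_i theta_i^2).
  sum_i theta_i^2 = (0.488)^2 + (-0.662)^2 + (-0.626)^2 = 0.238144 + 0.438244 + 0.391876 = 1.068264.
  gamma(0) = 2 * (1 + 1.068264) = 2 * 2.068264 = 4.136528, which rounds to 4.1365.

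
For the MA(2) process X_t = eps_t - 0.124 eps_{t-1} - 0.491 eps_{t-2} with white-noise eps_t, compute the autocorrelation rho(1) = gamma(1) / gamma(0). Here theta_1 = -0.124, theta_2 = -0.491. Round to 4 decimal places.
\rho(1) = -0.0502

For an MA(q) process with theta_0 = 1, the autocovariance is
  gamma(k) = sigma^2 * sum_{i=0..q-k} theta_i * theta_{i+k},
and rho(k) = gamma(k) / gamma(0). Sigma^2 cancels.
  numerator   = (1)*(-0.124) + (-0.124)*(-0.491) = -0.063116.
  denominator = (1)^2 + (-0.124)^2 + (-0.491)^2 = 1.256457.
  rho(1) = -0.063116 / 1.256457 = -0.0502.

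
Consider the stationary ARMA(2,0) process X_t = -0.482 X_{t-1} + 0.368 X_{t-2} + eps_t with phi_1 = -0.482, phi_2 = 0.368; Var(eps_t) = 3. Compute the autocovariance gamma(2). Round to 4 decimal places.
\gamma(2) = 6.1012

Multiply the model equation by X_{t-k} and take expectations. With theta_0 = psi_0 = 1 and psi_j the MA(infinity) weights, this gives
  gamma(k) - sum_i phi_i gamma(k-i) = c_k,
  c_k = sigma^2 * sum_{j=k..q} theta_j psi_{j-k}   (c_k = 0 for k > q),
using gamma(-m) = gamma(m).
Pure AR (q = 0): c_0 = sigma^2 = 3, c_k = 0 for k >= 1.
Equations for k = 0, 1, 2 (AR order 2, c_2 = 0):
  (E0) gamma(0) = phi_1 gamma(1) + phi_2 gamma(2) + c_0
  (E1) gamma(1) = phi_1 gamma(0) + phi_2 gamma(1) + c_1
  (E2) gamma(2) = phi_1 gamma(1) + phi_2 gamma(0)
From (E1): gamma(1) = A gamma(0) + B with
  A = phi_1 / (1 - phi_2) = -0.482 / 0.632 = -0.762658,   B = c_1 / (1 - phi_2) = 0 / 0.632 = 0.
Insert (E2) into (E0): gamma(0) (1 - phi_2^2) = phi_1 (1 + phi_2) gamma(1) + c_0.
  phi_1 (1 + phi_2) = (-0.482)(1.368) = -0.659376,   1 - phi_2^2 = 0.864576.
Replace gamma(1) by A gamma(0) + B and collect gamma(0):
  gamma(0) [0.864576 - (-0.659376)(-0.762658)] = c_0 = 3
  gamma(0) * 0.361697 = 3
  gamma(0) = 3 / 0.361697 = 8.294224.
  gamma(1) = A gamma(0) = (-0.762658)(8.294224) = -6.325659.
  gamma(2) = phi_1 gamma(1) + phi_2 gamma(0) = (-0.482)(-6.325659) + (0.368)(8.294224) = 6.101242.
Therefore gamma(2) = 6.1012 (to 4 decimal places).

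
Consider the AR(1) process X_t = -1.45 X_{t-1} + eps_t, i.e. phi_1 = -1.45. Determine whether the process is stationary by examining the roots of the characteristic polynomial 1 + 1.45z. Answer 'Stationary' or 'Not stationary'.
\text{Not stationary}

The AR(p) characteristic polynomial is P(z) = 1 + 1.45z.
Stationarity requires all roots to lie outside the unit circle, i.e. |z| > 1 for every root.
This is linear in z: 1 + (1.45) z = 0  =>  z = -1/(1.45) = -0.689655,  |z| = 0.689655.
Moduli of all roots: 0.6897.
All moduli strictly greater than 1? No.
Verdict: Not stationary.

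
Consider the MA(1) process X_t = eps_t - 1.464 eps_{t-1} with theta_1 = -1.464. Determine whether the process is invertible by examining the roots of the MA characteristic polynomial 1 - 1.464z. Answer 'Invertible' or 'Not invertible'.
\text{Not invertible}

The MA(q) characteristic polynomial is P(z) = 1 - 1.464z.
Invertibility requires all roots to lie outside the unit circle, i.e. |z| > 1 for every root.
This is linear in z: 1 + (-1.464) z = 0  =>  z = -1/(-1.464) = 0.68306,  |z| = 0.68306.
Moduli of all roots: 0.6831.
All moduli strictly greater than 1? No.
Verdict: Not invertible.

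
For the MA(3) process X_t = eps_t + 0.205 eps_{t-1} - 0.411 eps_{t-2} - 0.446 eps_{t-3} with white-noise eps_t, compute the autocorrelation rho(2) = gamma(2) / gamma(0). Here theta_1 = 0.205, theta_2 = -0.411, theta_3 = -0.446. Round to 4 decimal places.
\rho(2) = -0.3564

For an MA(q) process with theta_0 = 1, the autocovariance is
  gamma(k) = sigma^2 * sum_{i=0..q-k} theta_i * theta_{i+k},
and rho(k) = gamma(k) / gamma(0). Sigma^2 cancels.
  numerator   = (1)*(-0.411) + (0.205)*(-0.446) = -0.50243.
  denominator = (1)^2 + (0.205)^2 + (-0.411)^2 + (-0.446)^2 = 1.409862.
  rho(2) = -0.50243 / 1.409862 = -0.3564.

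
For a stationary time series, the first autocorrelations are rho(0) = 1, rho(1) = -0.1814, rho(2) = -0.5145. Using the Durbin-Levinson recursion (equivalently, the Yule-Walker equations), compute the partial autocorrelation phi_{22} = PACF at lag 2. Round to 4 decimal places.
\phi_{22} = -0.5660

The PACF at lag k is phi_{kk}, the last component of the solution
to the Yule-Walker system G_k phi = r_k where
  (G_k)_{ij} = rho(|i - j|), (r_k)_i = rho(i), i,j = 1..k.
Equivalently, Durbin-Levinson gives phi_{kk} iteratively:
  phi_{11} = rho(1)
  phi_{kk} = [rho(k) - sum_{j=1..k-1} phi_{k-1,j} rho(k-j)]
            / [1 - sum_{j=1..k-1} phi_{k-1,j} rho(j)],
  phi_{k,j} = phi_{k-1,j} - phi_{kk} phi_{k-1,k-j},  j = 1..k-1.
Step k = 1:
  phi_11 = rho(1) = -0.1814.
Step k = 2:
  phi_22 = [rho(2) - phi_11 rho(1)] / [1 - phi_11 rho(1)] = [-0.5145 - (-0.1814)(-0.1814)] / [1 - (-0.1814)(-0.1814)]
         = -0.54740596 / 0.96709404 = -0.566.
Therefore phi_{22} = -0.5660.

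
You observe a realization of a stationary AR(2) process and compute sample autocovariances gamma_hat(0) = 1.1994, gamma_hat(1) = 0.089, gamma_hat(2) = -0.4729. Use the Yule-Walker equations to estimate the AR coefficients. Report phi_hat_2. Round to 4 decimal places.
\hat\phi_{2} = -0.4020

The Yule-Walker equations for an AR(p) process read, in matrix form,
  Gamma_p phi = r_p,   with   (Gamma_p)_{ij} = gamma(|i - j|),
                       (r_p)_i = gamma(i),   i,j = 1..p.
Substitute the sample gammas (Toeplitz matrix and right-hand side of size 2):
  Gamma_p = [[1.1994, 0.089], [0.089, 1.1994]]
  r_p     = [0.089, -0.4729]
Written out:
  1.1994 phi_1 + 0.089 phi_2 = 0.089
  0.089 phi_1 + 1.1994 phi_2 = -0.4729
Solve by Cramer's rule:
  det = gamma(0)^2 - gamma(1)^2 = (1.1994)^2 - (0.089)^2 = 1.43856036 - 0.007921 = 1.43063936
  phi_hat_1 = [gamma(1) gamma(0) - gamma(1) gamma(2)] / det = [(0.089)(1.1994) - (0.089)(-0.4729)] / 1.43063936 = 0.1488347 / 1.43063936 = 0.104
  phi_hat_2 = [gamma(0) gamma(2) - gamma(1)^2] / det = [(1.1994)(-0.4729) - (0.089)^2] / 1.43063936 = -0.57511726 / 1.43063936 = -0.402
So phi_hat = [0.1040, -0.4020].
Therefore phi_hat_2 = -0.4020.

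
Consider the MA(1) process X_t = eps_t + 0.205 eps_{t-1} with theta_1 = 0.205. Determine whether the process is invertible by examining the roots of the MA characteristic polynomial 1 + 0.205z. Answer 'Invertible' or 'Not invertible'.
\text{Invertible}

The MA(q) characteristic polynomial is P(z) = 1 + 0.205z.
Invertibility requires all roots to lie outside the unit circle, i.e. |z| > 1 for every root.
This is linear in z: 1 + (0.205) z = 0  =>  z = -1/(0.205) = -4.878049,  |z| = 4.878049.
Moduli of all roots: 4.8780.
All moduli strictly greater than 1? Yes.
Verdict: Invertible.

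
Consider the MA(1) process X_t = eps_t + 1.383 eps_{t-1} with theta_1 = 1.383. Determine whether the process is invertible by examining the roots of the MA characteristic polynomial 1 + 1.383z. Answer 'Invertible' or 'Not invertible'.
\text{Not invertible}

The MA(q) characteristic polynomial is P(z) = 1 + 1.383z.
Invertibility requires all roots to lie outside the unit circle, i.e. |z| > 1 for every root.
This is linear in z: 1 + (1.383) z = 0  =>  z = -1/(1.383) = -0.723066,  |z| = 0.723066.
Moduli of all roots: 0.7231.
All moduli strictly greater than 1? No.
Verdict: Not invertible.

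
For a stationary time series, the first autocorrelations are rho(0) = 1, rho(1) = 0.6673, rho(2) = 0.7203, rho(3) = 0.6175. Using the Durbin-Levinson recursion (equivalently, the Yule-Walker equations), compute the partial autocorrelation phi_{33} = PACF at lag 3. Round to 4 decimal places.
\phi_{33} = 0.1059

The PACF at lag k is phi_{kk}, the last component of the solution
to the Yule-Walker system G_k phi = r_k where
  (G_k)_{ij} = rho(|i - j|), (r_k)_i = rho(i), i,j = 1..k.
Equivalently, Durbin-Levinson gives phi_{kk} iteratively:
  phi_{11} = rho(1)
  phi_{kk} = [rho(k) - sum_{j=1..k-1} phi_{k-1,j} rho(k-j)]
            / [1 - sum_{j=1..k-1} phi_{k-1,j} rho(j)],
  phi_{k,j} = phi_{k-1,j} - phi_{kk} phi_{k-1,k-j},  j = 1..k-1.
Step k = 1:
  phi_11 = rho(1) = 0.6673.
Step k = 2:
  phi_22 = [rho(2) - phi_11 rho(1)] / [1 - phi_11 rho(1)] = [0.7203 - (0.6673)(0.6673)] / [1 - (0.6673)(0.6673)]
         = 0.27501071 / 0.55471071 = 0.495773.
  Update: phi_21 = phi_11 - phi_22 phi_11 = 0.6673 - (0.495773)(0.6673) = 0.336471.
Step k = 3:
  phi_33 = [rho(3) - phi_21 rho(2) - phi_22 rho(1)] / [1 - phi_21 rho(1) - phi_22 rho(2)]
    numerator   = 0.6175 - (0.336471)(0.7203) - (0.495773)(0.6673) = 0.04431081
    denominator = 1 - (0.336471)(0.6673) - (0.495773)(0.7203) = 0.41836777
  phi_33 = 0.04431081 / 0.41836777 = 0.1059.
Therefore phi_{33} = 0.1059.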